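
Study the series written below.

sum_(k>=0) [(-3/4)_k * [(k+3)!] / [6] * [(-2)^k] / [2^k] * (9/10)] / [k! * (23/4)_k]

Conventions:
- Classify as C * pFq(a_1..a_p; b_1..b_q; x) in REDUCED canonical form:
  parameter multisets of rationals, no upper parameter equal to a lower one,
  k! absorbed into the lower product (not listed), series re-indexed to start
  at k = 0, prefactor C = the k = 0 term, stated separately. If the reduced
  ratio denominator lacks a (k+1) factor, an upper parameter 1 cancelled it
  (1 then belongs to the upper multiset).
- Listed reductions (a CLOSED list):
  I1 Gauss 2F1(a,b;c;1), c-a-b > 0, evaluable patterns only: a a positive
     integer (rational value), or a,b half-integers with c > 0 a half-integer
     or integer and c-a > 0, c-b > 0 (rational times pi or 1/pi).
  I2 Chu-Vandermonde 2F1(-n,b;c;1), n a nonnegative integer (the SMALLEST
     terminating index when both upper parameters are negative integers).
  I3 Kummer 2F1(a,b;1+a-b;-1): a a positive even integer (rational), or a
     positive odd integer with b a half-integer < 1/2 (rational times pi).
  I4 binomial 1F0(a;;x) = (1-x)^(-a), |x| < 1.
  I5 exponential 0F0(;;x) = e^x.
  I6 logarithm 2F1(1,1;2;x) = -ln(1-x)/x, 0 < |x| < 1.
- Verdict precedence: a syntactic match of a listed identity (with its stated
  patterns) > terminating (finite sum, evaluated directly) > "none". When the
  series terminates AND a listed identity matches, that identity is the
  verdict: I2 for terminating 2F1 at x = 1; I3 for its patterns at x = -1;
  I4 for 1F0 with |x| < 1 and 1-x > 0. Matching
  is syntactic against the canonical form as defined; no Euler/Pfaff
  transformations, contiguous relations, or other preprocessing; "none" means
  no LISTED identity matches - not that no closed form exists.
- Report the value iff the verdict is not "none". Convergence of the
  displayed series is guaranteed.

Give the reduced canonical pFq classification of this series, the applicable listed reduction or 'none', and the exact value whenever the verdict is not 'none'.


Canonical form: C = 9/10 times 2F1 with upper {-3/4, 4}, lower {23/4}, x = -1. Verdict: this is Kummer (I3) (x = -1; c = 23/4 equals 1+a-b for upper {-3/4, 4}: listed pattern). Its exact value is 171/128.

Key step: t_0 = 9/10 here, and the factorial ratio (C = 9/10, x = -1) (k+a-1)!/(a-1)! is a rising factorial (a)_k.
Consecutive-term ratio: r(k) = (-1) * (k-3/4) (k+4) / [(k+23/4) (k+1)] ; factor over Q: parameters, x = (-1), and C = 9/10.


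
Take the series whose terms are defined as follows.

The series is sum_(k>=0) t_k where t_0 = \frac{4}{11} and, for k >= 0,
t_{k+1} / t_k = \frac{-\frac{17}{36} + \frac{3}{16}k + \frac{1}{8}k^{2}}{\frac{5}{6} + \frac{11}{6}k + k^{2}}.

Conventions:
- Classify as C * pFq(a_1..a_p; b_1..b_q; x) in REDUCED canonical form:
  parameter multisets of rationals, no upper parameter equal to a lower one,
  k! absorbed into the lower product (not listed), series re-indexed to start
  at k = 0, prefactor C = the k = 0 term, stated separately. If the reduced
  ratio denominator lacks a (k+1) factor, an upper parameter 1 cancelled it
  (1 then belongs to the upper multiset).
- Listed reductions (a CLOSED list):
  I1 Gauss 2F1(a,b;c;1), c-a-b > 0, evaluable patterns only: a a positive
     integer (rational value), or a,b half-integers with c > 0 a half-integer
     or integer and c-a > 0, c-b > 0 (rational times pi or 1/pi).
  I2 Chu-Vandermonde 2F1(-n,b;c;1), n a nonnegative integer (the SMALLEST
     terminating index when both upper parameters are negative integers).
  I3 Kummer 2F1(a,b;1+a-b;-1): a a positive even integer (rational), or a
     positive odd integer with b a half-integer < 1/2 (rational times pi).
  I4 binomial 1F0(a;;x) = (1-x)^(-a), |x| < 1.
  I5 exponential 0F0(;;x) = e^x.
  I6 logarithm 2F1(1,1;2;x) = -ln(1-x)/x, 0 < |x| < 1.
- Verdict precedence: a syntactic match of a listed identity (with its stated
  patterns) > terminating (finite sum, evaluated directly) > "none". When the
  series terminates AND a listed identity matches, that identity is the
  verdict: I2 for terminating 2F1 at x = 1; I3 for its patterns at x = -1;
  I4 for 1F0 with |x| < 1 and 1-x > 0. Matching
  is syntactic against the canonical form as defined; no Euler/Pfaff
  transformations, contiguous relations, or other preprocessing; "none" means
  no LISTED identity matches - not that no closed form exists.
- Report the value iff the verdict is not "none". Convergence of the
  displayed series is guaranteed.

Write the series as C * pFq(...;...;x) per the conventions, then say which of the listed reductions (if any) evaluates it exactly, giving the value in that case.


Reduced: x = \frac{1}{8}, 2F1, upper = {-\frac{4}{3}, \frac{17}{6}}, lower = {\frac{5}{6}}, C = \frac{4}{11}. Verdict: no listed reduction: x = \frac{1}{8} and upper {-\frac{4}{3}, \frac{17}{6}} fail every I1-I6 pattern.

Structural cue: with t_0 = \frac{4}{11}, factor the ratio over Q (C = 4/11): negated roots = parameters.
Consecutive-term ratio: r(k) = \frac{1}{8} * (k-\frac{4}{3}) (k+\frac{17}{6}) / [(k+\frac{5}{6}) (k+1)] - rational in k. x = \frac{1}{8}; t_0 = \frac{4}{11}; negate the roots.


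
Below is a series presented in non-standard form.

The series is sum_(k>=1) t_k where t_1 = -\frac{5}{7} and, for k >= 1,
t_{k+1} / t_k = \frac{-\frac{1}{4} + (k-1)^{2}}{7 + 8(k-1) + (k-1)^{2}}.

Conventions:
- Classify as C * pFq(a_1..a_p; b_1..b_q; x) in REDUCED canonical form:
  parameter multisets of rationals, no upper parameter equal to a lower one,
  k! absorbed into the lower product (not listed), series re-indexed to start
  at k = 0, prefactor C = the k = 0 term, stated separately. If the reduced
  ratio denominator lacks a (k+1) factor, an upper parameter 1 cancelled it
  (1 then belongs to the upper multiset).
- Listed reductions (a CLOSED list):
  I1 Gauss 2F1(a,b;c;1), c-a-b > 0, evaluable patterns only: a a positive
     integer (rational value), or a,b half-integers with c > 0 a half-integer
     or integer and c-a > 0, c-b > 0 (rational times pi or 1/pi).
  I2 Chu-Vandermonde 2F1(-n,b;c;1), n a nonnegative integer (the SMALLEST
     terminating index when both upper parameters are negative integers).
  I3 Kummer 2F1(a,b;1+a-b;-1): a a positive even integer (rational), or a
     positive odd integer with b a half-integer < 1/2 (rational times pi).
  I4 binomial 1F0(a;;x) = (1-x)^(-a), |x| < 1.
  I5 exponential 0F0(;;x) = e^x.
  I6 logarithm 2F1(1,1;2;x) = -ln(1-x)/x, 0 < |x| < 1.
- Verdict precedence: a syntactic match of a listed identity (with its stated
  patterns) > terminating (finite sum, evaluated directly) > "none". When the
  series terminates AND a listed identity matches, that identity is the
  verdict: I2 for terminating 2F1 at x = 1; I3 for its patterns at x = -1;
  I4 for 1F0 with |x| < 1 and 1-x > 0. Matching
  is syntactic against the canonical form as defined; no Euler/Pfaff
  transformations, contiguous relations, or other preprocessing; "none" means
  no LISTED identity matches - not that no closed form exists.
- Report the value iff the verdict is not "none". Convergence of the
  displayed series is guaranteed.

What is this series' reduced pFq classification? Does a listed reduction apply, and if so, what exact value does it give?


The series (x = 1) is 2F1: upper {-\frac{1}{2}, \frac{1}{2}}, lower {7}, prefactor -\frac{5}{7}. Verdict (x = 1): Gauss (I1, half-integer pattern) applies (x = 1; upper {-\frac{1}{2}, \frac{1}{2}} half-integers, c = 7 in the evaluable pattern). Value: \left(-\frac{10485760}{4855851}\right) / \pi.

Structural cue: from the first term -\frac{5}{7}: roots of the ratio polynomials (prefactor -5/7) are the negated parameters.
Adjacent-term ratio: r(k) = 1 * (k-\frac{1}{2}) (k+\frac{1}{2}) / [(k+7) (k+1)] - rational in k, leading ratio 1; with t_0 = -\frac{5}{7}, classification follows.


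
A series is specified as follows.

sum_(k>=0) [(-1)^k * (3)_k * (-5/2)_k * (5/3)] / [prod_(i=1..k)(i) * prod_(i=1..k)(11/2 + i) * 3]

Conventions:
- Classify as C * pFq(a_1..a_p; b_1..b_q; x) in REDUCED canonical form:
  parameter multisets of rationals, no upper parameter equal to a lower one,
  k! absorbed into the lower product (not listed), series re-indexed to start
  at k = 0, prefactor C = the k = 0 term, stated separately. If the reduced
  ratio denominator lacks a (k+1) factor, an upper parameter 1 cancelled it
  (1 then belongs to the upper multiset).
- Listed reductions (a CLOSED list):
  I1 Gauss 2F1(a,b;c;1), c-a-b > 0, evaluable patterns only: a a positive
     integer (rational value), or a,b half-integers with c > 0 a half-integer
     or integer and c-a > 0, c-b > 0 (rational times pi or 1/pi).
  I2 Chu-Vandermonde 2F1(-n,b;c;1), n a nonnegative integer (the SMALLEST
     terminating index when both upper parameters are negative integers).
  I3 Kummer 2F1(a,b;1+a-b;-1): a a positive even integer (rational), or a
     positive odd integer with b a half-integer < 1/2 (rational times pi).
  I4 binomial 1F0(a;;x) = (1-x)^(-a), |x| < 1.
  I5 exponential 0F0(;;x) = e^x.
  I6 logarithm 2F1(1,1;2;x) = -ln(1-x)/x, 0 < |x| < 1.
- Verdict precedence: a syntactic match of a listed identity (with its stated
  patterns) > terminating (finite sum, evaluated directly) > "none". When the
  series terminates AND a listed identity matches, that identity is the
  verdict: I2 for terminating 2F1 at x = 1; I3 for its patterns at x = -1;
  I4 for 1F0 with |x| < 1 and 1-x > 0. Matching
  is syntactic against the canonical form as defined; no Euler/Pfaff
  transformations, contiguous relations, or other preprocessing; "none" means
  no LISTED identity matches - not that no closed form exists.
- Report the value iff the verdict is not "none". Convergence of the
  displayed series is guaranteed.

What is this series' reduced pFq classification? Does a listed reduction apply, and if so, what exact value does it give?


Reduced: x = -1, 2F1, upper = {-5/2, 3}, lower = {13/2}, C = 5/9. Verdict: the Kummer evaluation I3 matches (x = -1; c = 13/2 equals 1+a-b for upper {-5/2, 3}: listed pattern). Value: (1925/4096) * pi.

The tell: with t_0 = 5/9, the constant factors (prefactor 5/9) combine into one prefactor.
Consecutive-term ratio: r(k) = (-1) * (k-5/2) (k+3) / [(k+13/2) (k+1)] - rational; roots negated = parameters, x = (-1), C = 5/9.


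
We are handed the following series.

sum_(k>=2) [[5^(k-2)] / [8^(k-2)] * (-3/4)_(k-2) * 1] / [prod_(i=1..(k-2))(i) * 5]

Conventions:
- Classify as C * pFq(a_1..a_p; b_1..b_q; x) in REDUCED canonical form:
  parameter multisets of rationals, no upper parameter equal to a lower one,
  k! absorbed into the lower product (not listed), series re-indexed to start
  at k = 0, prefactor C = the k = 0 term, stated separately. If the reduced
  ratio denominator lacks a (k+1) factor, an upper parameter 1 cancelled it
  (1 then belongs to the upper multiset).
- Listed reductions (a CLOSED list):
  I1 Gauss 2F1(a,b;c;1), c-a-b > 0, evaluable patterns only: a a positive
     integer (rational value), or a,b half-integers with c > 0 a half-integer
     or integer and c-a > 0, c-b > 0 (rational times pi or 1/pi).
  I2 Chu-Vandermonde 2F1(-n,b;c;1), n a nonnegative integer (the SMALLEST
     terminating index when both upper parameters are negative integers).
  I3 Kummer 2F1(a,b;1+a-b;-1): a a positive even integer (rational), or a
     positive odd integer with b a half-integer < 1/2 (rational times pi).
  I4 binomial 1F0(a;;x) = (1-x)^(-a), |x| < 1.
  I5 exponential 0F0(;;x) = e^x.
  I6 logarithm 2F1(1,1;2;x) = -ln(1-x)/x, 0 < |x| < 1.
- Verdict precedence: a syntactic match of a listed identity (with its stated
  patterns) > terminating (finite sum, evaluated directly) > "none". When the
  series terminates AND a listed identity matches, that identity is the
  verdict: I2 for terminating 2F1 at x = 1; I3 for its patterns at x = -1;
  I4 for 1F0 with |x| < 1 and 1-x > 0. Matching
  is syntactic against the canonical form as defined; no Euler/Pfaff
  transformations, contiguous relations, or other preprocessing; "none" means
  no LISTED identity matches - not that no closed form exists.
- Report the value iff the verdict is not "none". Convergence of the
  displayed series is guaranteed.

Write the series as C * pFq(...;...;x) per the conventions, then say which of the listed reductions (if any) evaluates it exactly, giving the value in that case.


The tell: with t_0 = 1/5, the product of the first k integers (prefactor 1/5) is k!.
Adjacent-term ratio: r(k) = (5/8) * (k-3/4) / [(k+1)] - poly over poly, x = (5/8) from leading terms; C = 1/5 at k = 0.

x = 5/8 here; the reduced form reads 1F0, upper {-3/4}, lower {-}, C = 1/5. Verdict: the binomial series (I4) applies (the 1F0 binomial series: exponent 3/4, x = 5/8). Its exact value is (1/5) * (3/8)^(3/4).


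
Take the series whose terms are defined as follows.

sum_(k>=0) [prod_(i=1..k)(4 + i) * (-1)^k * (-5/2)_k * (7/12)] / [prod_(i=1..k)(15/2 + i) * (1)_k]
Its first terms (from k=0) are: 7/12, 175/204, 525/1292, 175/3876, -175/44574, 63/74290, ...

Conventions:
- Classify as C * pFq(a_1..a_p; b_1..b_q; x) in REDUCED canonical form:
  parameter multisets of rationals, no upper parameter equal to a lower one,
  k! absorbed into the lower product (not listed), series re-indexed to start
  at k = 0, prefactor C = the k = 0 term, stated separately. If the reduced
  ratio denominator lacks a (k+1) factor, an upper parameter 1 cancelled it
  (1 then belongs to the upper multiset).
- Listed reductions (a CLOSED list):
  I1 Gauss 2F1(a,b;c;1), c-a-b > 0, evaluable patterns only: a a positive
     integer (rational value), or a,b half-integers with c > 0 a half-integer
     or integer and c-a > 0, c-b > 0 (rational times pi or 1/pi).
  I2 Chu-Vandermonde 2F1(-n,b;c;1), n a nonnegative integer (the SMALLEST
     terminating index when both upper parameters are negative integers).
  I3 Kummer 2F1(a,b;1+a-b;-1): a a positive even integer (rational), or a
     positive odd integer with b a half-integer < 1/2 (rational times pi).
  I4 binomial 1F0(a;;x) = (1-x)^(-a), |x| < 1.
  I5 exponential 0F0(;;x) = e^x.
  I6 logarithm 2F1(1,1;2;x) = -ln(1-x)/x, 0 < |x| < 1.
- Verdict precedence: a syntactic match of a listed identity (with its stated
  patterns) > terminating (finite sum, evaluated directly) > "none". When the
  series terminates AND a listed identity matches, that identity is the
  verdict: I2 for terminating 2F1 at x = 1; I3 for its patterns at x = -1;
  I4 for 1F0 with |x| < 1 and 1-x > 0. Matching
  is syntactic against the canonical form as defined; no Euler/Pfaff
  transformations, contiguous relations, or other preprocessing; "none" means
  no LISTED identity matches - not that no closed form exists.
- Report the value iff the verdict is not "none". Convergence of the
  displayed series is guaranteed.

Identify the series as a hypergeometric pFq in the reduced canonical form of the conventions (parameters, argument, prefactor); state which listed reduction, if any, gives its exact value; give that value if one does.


Canonical form: C = 7/12 times 2F1 with upper {-5/2, 5}, lower {17/2}, x = -1. Verdict: Kummer (I3) fires (x = -1; c = 17/2 equals 1+a-b for upper {-5/2, 5}: listed pattern). Hence: (315315/524288) * pi.

The tell: t_0 = 7/12 here, and the running product (C = 7/12) telescopes to a rising factorial.
Adjacent-term ratio: r(k) = (-1) * (k-5/2) (k+5) / [(k+17/2) (k+1)] ; factor over Q: parameters, x = (-1), and C = 7/12.


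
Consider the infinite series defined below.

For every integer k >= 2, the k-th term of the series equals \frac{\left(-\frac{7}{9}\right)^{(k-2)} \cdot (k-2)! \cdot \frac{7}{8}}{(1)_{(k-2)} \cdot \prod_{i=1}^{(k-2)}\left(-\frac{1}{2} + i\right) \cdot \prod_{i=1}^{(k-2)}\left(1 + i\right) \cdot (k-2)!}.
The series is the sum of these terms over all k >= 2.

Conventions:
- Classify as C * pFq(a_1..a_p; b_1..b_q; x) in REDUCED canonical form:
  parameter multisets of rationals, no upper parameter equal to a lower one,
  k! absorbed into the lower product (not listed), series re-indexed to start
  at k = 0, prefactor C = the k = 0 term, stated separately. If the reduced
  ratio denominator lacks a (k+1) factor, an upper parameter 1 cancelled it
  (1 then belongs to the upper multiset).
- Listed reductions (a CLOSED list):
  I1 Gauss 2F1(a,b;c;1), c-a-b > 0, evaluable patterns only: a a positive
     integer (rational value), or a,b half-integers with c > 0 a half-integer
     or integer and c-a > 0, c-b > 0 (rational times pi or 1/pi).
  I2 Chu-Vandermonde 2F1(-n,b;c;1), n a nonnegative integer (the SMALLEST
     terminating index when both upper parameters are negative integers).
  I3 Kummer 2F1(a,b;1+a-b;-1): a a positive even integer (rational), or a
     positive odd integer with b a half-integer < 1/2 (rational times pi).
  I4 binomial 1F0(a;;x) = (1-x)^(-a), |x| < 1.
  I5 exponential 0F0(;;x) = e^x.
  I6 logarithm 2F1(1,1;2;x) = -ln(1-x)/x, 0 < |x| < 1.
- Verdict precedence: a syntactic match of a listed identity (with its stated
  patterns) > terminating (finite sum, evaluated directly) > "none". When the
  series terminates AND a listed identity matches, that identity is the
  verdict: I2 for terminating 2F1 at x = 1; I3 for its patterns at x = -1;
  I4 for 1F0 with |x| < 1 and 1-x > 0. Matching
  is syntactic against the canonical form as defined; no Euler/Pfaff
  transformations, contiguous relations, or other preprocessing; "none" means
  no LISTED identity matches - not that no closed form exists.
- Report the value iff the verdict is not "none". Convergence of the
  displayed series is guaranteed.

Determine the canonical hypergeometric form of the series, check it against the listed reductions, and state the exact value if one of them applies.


This is \frac{7}{8} * 0F2(-; \frac{1}{2}, 2; -\frac{7}{9}) in reduced canonical form. Verdict: none here - no I1-I6 shape fits x = -\frac{7}{9} with lower {\frac{1}{2}, 2}.

First insight: x = -\frac{7}{9} and the factorial ratio (prefactor 7/8) (k+a-1)!/(a-1)! is a rising factorial (a)_k.
Ratio: r(k) = -\frac{7}{9} * 1 / [(k+\frac{1}{2}) (k+2) (k+1)] - poly over poly, x = -\frac{7}{9} from leading terms; C = \frac{7}{8} at k = 0.


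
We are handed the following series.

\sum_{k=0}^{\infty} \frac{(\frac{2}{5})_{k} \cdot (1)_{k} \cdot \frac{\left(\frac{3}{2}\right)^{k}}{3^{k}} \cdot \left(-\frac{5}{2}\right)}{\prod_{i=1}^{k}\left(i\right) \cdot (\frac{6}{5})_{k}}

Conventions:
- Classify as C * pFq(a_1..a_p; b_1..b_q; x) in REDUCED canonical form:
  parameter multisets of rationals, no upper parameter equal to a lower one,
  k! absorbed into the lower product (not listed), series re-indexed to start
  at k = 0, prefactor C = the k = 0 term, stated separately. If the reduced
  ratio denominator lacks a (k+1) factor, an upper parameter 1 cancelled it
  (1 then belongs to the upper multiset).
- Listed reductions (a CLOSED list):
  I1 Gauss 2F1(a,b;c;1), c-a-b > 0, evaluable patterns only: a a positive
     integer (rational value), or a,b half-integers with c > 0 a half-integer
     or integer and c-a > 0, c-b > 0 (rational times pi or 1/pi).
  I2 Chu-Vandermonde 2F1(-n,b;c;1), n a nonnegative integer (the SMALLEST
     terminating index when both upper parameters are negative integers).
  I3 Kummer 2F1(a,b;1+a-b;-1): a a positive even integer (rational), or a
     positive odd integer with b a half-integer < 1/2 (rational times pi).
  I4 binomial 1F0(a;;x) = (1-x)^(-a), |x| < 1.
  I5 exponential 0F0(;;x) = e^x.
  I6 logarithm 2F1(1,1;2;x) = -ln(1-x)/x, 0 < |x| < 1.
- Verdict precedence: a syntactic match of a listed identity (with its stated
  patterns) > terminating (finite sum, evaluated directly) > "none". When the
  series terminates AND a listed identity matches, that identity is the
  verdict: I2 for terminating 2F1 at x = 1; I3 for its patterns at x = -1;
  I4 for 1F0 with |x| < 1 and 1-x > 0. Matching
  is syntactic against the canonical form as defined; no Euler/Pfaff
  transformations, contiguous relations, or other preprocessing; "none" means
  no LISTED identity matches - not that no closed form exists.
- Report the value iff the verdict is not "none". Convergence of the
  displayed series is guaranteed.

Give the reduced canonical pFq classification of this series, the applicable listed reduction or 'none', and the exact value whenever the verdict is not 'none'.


Key step: t_0 being -\frac{5}{2}, the product of the first k integers (C = -5/2) is k!.
Term ratio: r(k) = \frac{1}{2} * (k+\frac{2}{5}) (k+1) / [(k+\frac{6}{5}) (k+1)] - rational in k. x = \frac{1}{2}; t_0 = -\frac{5}{2}; negate the roots.

This is -\frac{5}{2} * 2F1(\frac{2}{5}, 1; \frac{6}{5}; \frac{1}{2}) in reduced canonical form. Verdict: none. No listed pattern accepts 2F1(\frac{2}{5}, 1; \frac{6}{5}; \frac{1}{2}).


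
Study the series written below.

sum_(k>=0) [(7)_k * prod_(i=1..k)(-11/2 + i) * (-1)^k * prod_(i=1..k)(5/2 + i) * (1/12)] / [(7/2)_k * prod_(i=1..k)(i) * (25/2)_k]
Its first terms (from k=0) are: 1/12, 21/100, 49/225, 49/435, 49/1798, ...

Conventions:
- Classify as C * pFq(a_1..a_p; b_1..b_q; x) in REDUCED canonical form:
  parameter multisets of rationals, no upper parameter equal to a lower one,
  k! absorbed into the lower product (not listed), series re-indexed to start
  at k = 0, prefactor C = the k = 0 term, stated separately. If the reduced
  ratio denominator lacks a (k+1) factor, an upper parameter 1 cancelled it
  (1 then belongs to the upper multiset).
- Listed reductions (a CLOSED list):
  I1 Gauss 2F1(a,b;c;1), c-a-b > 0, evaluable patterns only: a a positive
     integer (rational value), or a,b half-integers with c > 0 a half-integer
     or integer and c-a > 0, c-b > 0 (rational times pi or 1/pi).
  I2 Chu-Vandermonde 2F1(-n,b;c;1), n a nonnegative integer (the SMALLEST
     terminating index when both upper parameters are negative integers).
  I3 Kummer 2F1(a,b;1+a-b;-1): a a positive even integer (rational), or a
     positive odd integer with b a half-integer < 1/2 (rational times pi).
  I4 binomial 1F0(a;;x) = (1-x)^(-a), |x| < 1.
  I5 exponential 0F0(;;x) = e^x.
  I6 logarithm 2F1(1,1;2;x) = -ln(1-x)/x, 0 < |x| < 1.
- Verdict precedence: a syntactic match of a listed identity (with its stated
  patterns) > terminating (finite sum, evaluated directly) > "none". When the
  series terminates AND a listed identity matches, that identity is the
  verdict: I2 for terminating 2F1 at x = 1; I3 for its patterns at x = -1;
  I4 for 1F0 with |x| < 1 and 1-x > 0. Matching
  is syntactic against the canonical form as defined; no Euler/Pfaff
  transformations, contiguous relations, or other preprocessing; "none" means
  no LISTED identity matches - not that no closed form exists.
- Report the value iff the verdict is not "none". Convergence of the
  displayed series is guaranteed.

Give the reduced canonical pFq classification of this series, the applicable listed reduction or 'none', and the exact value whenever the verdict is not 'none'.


First insight: t_0 being 1/12, the product of the first k integers (prefactor 1/12) is k!.
Term ratio: r(k) = (-1) * (k-9/2) (k+7) / [(k+25/2) (k+1)] ; factor over Q: parameters, x = (-1), and C = 1/12.

With C = 1/12: the canonical form is 2F1(-9/2, 7; 25/2; -1). Verdict at x = -1: Kummer (I3) matches (x = -1; c = 25/2 equals 1+a-b for upper {-9/2, 7}: listed pattern). Value: (111546435/536870912) * pi.


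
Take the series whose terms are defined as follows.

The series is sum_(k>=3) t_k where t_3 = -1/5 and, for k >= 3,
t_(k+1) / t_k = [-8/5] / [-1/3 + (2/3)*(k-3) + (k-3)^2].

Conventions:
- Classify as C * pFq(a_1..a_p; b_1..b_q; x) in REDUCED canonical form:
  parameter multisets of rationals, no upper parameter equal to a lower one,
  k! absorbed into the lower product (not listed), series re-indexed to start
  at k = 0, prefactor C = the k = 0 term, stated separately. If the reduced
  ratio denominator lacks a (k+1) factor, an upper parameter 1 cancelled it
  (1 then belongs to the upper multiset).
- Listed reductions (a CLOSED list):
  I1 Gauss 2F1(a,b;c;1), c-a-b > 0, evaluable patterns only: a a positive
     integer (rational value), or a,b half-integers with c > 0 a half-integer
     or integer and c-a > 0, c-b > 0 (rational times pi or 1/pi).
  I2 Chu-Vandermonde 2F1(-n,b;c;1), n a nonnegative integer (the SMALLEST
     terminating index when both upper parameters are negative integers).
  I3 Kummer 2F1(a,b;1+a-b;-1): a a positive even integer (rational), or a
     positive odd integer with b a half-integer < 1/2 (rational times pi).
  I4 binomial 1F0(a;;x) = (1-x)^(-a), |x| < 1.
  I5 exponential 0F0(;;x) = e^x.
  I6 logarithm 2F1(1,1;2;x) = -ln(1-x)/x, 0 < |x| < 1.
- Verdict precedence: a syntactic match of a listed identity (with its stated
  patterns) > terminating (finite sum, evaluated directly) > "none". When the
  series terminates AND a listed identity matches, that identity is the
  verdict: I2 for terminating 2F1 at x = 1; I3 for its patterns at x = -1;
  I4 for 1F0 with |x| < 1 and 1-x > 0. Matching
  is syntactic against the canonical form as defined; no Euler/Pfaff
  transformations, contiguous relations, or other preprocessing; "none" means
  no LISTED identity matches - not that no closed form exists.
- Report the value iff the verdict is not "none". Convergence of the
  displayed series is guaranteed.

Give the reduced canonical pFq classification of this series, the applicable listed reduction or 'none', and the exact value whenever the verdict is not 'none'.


Canonical form: C = -1/5 times 0F1 with upper {-}, lower {-1/3}, x = -8/5. Verdict: none here - no I1-I6 shape fits x = -8/5 with lower {-1/3}.

First insight: from the first term -1/5: roots of the ratio polynomials (prefactor -1/5) are the negated parameters.
Adjacent-term ratio: r(k) = (-8/5) * 1 / [(k-1/3) (k+1)] - poly over poly, x = (-8/5) from leading terms; C = -1/5 at k = 0.


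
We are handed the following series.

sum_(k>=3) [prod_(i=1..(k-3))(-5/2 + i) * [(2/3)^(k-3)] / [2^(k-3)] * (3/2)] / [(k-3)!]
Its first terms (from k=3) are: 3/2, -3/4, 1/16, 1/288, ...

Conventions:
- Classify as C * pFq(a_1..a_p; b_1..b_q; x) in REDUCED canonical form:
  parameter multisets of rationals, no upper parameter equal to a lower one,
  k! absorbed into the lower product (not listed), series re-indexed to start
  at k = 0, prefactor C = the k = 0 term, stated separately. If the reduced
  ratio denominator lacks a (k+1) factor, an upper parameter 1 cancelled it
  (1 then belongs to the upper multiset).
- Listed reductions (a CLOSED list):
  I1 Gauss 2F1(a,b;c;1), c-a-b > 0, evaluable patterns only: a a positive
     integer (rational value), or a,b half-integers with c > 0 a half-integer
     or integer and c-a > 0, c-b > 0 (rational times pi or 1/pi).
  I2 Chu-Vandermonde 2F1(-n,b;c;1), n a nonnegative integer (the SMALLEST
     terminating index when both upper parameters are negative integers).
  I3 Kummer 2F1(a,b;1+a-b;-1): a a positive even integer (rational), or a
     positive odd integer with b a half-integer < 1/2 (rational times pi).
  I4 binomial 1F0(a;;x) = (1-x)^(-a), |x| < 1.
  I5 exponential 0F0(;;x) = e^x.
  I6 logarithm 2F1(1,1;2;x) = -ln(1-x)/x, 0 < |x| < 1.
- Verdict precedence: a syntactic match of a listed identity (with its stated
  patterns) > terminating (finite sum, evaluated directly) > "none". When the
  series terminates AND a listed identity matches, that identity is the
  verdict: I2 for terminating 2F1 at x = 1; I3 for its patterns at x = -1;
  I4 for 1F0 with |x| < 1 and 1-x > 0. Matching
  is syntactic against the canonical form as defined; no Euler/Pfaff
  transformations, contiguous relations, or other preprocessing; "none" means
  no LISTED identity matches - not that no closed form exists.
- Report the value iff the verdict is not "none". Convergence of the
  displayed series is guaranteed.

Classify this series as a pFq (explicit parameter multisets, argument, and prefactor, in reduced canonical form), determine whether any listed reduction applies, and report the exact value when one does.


Classification (C = 3/2): 1F0 with upper {-3/2}, lower {-}, argument x = 1/3. Verdict (x = 1/3): the I4 binomial reduction applies (the 1F0 binomial series: exponent 3/2, x = 1/3). Exact value: (3/2) * (2/3)^(3/2).

First insight: t_0 being 3/2, the two k-th powers (C = 3/2) combine into one argument.
Consecutive-term ratio: r(k) = (1/3) * (k-3/2) / [(k+1)] ; factor over Q: parameters, x = (1/3), and C = 3/2.


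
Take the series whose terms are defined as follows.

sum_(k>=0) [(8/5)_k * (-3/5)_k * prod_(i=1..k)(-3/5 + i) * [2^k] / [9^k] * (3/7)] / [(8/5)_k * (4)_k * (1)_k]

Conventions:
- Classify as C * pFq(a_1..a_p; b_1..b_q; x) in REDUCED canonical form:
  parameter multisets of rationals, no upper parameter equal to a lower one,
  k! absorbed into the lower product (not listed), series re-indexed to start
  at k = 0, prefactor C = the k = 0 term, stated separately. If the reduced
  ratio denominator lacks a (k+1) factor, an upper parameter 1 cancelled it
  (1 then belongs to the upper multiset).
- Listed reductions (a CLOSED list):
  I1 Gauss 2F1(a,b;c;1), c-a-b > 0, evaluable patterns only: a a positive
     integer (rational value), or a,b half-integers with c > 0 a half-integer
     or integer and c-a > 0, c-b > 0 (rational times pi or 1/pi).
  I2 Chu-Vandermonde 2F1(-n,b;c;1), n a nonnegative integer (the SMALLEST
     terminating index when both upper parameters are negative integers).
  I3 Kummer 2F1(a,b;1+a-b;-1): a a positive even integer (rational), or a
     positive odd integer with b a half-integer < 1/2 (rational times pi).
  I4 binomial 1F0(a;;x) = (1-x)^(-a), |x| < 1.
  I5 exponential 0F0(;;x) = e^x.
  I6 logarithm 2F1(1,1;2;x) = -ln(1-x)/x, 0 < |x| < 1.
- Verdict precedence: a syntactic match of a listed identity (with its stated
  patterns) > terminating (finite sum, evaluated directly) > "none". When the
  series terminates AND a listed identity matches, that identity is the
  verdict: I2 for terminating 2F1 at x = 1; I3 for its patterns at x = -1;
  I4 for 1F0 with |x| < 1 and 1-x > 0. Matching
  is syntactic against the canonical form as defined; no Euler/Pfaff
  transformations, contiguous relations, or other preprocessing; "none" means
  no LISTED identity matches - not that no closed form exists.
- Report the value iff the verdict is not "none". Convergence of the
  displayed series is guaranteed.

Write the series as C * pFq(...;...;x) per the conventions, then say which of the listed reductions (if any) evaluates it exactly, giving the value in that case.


Key observation: x = (2/9) and the two geometric factors (C = 3/7) combine into one argument.
Term ratio: r(k) = (2/9) * (k-3/5) (k+2/5) / [(k+4) (k+1)] ; factor over Q: parameters, x = (2/9), and C = 3/7.

Canonical form: C = 3/7 times 2F1 with upper {-3/5, 2/5}, lower {4}, x = 2/9. Verdict: none. A 2F1 with upper {-3/5, 2/5} fits none of I1-I6 at x = 2/9; the sum runs forever.


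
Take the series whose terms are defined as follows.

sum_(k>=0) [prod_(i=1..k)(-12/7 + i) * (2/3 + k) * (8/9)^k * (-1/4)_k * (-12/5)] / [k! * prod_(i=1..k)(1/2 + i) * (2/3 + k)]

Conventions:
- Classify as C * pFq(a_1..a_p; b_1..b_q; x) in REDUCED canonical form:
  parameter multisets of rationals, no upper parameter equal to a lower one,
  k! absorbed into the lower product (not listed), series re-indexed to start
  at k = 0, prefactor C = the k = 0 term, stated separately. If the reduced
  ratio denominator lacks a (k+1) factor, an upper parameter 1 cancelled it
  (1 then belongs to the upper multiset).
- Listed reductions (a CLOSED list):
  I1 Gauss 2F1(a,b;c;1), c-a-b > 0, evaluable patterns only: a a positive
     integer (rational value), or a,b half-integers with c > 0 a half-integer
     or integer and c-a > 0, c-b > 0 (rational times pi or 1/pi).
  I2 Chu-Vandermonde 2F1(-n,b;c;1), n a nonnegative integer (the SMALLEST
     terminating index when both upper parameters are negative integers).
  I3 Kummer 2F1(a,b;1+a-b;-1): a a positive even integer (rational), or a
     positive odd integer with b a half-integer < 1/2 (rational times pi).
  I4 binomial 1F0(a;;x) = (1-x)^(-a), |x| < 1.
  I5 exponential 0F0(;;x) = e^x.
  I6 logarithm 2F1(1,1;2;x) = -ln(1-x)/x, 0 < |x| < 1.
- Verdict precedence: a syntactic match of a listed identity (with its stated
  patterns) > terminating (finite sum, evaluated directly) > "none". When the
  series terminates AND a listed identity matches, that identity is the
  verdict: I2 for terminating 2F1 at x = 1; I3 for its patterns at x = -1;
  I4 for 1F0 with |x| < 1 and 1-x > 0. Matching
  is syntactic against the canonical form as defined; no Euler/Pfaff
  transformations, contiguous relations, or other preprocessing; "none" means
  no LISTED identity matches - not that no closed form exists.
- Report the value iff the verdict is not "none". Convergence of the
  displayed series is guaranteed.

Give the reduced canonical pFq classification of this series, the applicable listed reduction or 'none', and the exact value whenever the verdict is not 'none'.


First insight: t_0 being -12/5, the lower running product (prefactor -12/5) is a rising factorial.
Ratio: r(k) = (8/9) * (k-5/7) (k-1/4) / [(k+3/2) (k+1)] - poly over poly, x = (8/9) from leading terms; C = -12/5 at k = 0.

Reduced: x = 8/9, 2F1, upper = {-5/7, -1/4}, lower = {3/2}, C = -12/5. Verdict: no listed reduction: x = 8/9 and upper {-5/7, -1/4} fail every I1-I6 pattern.


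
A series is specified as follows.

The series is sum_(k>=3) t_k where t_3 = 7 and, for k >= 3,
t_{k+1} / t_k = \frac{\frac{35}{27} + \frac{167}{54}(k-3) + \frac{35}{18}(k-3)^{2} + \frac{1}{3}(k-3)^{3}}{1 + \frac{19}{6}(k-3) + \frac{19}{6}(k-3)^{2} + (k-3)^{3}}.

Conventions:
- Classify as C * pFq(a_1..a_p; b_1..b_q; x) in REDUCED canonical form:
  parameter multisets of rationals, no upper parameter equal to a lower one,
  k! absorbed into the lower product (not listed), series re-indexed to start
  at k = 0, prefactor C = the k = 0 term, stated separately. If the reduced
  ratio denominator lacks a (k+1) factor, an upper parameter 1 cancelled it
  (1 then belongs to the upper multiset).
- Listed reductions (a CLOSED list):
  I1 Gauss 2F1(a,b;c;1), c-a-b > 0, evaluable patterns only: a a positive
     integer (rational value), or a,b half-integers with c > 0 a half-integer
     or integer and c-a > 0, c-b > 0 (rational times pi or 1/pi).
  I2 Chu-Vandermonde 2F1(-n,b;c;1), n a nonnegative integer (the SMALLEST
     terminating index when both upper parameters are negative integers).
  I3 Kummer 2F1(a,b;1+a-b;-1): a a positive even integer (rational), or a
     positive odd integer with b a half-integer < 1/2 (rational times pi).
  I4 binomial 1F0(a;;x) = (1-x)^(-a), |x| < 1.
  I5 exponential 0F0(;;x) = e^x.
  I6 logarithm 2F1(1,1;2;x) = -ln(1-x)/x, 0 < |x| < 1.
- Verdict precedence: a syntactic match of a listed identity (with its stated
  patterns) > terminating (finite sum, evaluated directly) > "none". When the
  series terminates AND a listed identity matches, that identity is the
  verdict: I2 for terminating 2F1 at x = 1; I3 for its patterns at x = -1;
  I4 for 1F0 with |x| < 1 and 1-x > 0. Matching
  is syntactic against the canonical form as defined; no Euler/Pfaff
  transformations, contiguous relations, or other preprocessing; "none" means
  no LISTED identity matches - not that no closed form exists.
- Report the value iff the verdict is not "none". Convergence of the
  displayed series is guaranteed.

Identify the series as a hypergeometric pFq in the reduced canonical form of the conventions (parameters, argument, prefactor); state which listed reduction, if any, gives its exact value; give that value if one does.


At argument \frac{1}{3}: a 2F1 with upper {\frac{5}{3}, \frac{7}{2}}, lower {\frac{3}{2}}, scaled by C = 7. Verdict: none (x = \frac{1}{3}): each listed identity misses the multisets {\frac{5}{3}, \frac{7}{2}} ; {\frac{3}{2}}.

Key step: with t_0 = 7, roots of the ratio polynomials (prefactor 7) are the negated parameters.
Ratio: r(k) = \frac{1}{3} * (k+\frac{5}{3}) (k+\frac{7}{2}) / [(k+\frac{3}{2}) (k+1)] - rational; roots negated = parameters, x = \frac{1}{3}, C = 7.


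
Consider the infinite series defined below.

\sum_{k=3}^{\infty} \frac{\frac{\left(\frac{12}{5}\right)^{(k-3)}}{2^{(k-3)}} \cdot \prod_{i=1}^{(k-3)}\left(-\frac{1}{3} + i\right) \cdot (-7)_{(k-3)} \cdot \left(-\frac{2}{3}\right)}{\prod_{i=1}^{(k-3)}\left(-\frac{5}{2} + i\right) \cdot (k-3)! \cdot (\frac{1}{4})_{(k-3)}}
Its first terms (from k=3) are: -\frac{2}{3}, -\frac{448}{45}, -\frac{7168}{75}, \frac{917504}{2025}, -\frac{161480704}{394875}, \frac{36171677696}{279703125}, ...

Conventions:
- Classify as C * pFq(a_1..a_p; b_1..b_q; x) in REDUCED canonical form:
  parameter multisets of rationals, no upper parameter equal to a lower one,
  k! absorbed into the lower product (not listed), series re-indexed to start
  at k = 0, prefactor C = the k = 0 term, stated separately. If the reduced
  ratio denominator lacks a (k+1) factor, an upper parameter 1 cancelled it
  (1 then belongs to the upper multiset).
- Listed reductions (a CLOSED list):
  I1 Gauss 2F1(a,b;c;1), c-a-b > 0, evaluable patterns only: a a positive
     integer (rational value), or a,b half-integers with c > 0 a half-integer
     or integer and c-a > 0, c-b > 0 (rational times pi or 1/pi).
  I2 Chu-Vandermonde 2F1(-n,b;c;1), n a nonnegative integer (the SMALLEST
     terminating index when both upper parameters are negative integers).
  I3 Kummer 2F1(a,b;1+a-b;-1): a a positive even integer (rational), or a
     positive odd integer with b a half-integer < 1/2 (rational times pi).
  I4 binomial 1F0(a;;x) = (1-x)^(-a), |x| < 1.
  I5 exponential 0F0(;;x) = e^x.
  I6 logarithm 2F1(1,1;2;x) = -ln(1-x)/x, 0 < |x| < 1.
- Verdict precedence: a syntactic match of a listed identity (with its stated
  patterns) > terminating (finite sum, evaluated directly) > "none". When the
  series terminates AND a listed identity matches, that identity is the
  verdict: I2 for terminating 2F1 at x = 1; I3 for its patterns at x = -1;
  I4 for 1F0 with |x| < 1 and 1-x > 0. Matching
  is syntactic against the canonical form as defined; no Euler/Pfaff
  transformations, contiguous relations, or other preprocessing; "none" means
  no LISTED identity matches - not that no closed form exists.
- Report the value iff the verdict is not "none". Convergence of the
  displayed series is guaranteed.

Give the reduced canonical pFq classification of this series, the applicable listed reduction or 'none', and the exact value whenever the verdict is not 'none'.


Classification (C = -\frac{2}{3}): 2F2 with upper {-7, \frac{2}{3}}, lower {-\frac{3}{2}, \frac{1}{4}}, argument x = \frac{6}{5}. Verdict: terminating - no listed pattern fits, but -7 in the upper list cuts the series at k = 7; direct evaluation. Hence: \frac{1030227842483782}{19823958984375}.

Key step: from the first term -\frac{2}{3}: the lower running product (C = -2/3) is a rising factorial.
Step ratio: r(k) = \frac{6}{5} * (k-7) (k+\frac{2}{3}) / [(k-\frac{3}{2}) (k+\frac{1}{4}) (k+1)] - rational; roots negated = parameters, x = \frac{6}{5}, C = -\frac{2}{3}.


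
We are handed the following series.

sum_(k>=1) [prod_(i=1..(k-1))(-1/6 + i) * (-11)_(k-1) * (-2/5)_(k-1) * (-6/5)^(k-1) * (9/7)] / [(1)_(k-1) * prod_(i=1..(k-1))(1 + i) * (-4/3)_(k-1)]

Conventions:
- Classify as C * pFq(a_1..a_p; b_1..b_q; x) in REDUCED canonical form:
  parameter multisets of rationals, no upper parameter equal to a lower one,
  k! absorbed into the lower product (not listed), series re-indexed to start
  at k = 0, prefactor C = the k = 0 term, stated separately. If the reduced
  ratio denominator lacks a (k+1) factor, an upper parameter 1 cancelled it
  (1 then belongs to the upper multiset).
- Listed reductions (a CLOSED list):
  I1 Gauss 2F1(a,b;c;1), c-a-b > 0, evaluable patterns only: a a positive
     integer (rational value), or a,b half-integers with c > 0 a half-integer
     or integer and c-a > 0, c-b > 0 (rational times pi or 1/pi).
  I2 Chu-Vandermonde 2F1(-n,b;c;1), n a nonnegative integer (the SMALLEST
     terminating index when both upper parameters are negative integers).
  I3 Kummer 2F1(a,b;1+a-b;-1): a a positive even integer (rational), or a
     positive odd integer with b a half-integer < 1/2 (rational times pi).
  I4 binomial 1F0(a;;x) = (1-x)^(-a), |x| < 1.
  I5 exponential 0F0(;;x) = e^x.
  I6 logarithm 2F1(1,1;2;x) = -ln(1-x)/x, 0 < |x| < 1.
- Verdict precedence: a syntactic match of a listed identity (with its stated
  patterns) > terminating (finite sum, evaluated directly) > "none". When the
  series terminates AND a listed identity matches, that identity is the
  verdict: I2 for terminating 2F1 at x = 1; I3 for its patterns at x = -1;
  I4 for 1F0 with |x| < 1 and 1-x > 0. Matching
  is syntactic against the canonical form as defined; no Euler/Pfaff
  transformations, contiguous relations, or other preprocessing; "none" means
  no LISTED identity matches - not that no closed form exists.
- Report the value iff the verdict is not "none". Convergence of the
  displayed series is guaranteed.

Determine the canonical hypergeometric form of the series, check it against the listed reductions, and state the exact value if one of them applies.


Canonical form: C = 9/7 times 3F2 with upper {-11, -2/5, 5/6}, lower {-4/3, 2}, x = -6/5. Verdict: terminating - the sum ends at index 11 because -11 is a negative integer; exact evaluation follows. Exact value: -49254343828629722637489/21362304687500000000.

The tell: with t_0 = 9/7, (1)_k (C = 9/7) is k! itself.
Step ratio: r(k) = (-6/5) * (k-11) (k-2/5) (k+5/6) / [(k-4/3) (k+2) (k+1)] - rational in k. x = (-6/5); t_0 = 9/7; negate the roots.
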